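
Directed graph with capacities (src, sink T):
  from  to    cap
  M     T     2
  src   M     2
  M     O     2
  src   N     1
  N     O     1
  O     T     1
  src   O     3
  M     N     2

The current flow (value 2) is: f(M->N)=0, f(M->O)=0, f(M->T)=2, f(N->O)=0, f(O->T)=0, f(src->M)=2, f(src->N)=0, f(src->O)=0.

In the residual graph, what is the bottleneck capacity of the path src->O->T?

1

Residual capacities along the path: src->O: 3, O->T: 1.
Minimum is 1.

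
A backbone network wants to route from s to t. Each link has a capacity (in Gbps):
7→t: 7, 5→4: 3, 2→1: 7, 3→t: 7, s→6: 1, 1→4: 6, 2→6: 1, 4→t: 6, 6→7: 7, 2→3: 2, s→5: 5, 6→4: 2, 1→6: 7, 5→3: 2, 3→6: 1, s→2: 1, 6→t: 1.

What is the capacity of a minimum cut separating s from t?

7

Max flow = 7 (via 4 augmenting paths).
In the residual at optimum, the set reachable from s is {s}.
Cut edges: s→5 (cap 5), s→2 (cap 1), s→6 (cap 1). Sum = 7.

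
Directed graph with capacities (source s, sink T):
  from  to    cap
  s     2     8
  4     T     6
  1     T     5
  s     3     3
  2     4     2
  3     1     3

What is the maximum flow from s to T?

Augment s->2->4->T: bottleneck 2. Total 2.
Augment s->3->1->T: bottleneck 3. Total 5.
No augmenting path remains in the residual graph.

5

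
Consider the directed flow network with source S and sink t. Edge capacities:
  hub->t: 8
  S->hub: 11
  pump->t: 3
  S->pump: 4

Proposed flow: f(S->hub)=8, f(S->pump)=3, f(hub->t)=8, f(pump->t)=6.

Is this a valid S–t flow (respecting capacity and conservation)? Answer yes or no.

Capacity violated on pump->t: flow 6 > capacity 3.

No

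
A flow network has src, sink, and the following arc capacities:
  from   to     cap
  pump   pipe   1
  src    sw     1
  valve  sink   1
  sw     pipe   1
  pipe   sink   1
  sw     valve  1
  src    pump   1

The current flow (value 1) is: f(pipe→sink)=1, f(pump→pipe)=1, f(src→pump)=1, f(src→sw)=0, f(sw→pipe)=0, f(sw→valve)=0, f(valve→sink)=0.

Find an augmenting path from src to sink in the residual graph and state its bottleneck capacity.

Residual along src→sw→valve→sink: src→sw: 1, sw→valve: 1, valve→sink: 1.
Bottleneck = min = 1.

src→sw→valve→sink, bottleneck 1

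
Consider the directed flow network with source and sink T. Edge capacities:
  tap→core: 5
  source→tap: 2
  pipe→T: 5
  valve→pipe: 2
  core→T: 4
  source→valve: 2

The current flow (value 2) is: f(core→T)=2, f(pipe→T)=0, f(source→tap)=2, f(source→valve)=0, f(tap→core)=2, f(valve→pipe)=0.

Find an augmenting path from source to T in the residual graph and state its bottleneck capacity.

Residual along source→valve→pipe→T: source→valve: 2, valve→pipe: 2, pipe→T: 5.
Bottleneck = min = 2.

source→valve→pipe→T, bottleneck 2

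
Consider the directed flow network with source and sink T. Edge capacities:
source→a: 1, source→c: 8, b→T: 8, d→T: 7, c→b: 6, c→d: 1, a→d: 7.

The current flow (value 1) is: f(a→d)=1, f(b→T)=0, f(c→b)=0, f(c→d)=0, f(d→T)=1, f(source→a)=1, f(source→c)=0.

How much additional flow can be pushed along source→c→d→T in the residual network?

1

Residual capacities along the path: source→c: 8, c→d: 1, d→T: 6.
Minimum is 1.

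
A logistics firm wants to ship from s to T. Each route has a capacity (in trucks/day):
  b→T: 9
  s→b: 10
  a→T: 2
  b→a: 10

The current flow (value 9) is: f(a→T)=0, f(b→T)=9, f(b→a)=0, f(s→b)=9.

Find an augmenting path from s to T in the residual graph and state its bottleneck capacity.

s→b→a→T, bottleneck 1

Residual along s→b→a→T: s→b: 1, b→a: 10, a→T: 2.
Bottleneck = min = 1.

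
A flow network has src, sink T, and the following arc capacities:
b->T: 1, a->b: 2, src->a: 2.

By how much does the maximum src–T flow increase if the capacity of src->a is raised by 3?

Original max flow = 1.
Edge src->a does not cross the min cut (source side {a, b, src}), so extra capacity there cannot help.
New max flow = 1. Increase = 0.

0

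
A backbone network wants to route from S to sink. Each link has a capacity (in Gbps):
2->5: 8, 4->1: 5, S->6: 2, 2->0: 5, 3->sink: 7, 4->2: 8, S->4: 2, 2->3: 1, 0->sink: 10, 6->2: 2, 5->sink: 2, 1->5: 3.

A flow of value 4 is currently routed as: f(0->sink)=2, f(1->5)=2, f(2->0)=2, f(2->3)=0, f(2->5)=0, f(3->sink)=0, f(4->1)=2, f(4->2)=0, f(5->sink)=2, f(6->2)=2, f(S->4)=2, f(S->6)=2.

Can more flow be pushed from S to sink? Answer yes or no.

Residual reachable from S: {S}; sink is not reachable.
Saturated cut: S->4, S->6 with total capacity 4 = current flow value. Flow is maximum.

No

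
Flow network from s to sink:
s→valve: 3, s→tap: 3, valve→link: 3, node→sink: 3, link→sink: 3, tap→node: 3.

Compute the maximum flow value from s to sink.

Augment s→valve→link→sink: bottleneck 3. Total 3.
Augment s→tap→node→sink: bottleneck 3. Total 6.
No augmenting path remains in the residual graph.

6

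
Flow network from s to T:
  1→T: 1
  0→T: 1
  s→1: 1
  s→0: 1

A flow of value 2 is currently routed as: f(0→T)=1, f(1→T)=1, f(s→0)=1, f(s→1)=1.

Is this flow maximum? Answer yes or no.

Residual reachable from s: {s}; T is not reachable.
Saturated cut: s→1, s→0 with total capacity 2 = current flow value. Flow is maximum.

Yes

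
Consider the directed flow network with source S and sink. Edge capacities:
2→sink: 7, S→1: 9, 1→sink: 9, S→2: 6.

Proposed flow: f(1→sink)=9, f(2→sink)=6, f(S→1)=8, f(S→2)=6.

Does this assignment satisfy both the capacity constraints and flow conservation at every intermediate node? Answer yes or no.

No

Conservation fails at 1: inflow 8 ≠ outflow 9.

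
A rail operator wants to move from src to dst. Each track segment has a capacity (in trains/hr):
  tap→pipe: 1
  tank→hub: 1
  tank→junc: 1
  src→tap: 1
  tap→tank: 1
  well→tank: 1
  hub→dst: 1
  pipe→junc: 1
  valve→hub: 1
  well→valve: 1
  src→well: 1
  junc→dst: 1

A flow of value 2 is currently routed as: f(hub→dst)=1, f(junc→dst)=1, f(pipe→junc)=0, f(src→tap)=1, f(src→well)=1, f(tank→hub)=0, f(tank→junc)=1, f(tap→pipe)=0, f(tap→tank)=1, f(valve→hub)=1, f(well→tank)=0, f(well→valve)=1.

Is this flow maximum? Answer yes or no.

Yes

Residual reachable from src: {src}; dst is not reachable.
Saturated cut: src→well, src→tap with total capacity 2 = current flow value. Flow is maximum.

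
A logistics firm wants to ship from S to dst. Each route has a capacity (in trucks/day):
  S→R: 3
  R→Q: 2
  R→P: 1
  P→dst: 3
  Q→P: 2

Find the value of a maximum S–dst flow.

3

Augment S→R→P→dst: bottleneck 1. Total 1.
Augment S→R→Q→P→dst: bottleneck 2. Total 3.
No augmenting path remains in the residual graph.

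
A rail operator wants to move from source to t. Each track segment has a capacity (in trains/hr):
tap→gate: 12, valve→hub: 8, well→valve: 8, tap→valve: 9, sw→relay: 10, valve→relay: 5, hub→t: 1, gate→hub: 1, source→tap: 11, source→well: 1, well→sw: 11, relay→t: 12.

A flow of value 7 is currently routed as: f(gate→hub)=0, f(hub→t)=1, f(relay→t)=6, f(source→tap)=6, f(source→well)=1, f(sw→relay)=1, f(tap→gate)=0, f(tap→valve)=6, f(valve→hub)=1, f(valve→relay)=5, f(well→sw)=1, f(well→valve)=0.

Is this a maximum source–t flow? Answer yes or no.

Residual reachable from source: {gate, hub, source, tap, valve}; t is not reachable.
Saturated cut: source→well, valve→relay, hub→t with total capacity 7 = current flow value. Flow is maximum.

Yes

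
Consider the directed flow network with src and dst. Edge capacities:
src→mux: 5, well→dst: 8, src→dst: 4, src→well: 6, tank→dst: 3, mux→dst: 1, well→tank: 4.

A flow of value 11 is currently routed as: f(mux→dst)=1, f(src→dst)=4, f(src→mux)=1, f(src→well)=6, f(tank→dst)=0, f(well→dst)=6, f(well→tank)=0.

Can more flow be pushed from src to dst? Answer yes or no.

Residual reachable from src: {mux, src}; dst is not reachable.
Saturated cut: src→well, src→dst, mux→dst with total capacity 11 = current flow value. Flow is maximum.

No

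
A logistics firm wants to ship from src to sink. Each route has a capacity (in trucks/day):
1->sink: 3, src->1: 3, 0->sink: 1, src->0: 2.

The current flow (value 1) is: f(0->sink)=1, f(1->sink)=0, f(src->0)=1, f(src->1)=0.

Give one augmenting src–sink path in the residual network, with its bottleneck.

src->1->sink, bottleneck 3

Residual along src->1->sink: src->1: 3, 1->sink: 3.
Bottleneck = min = 3.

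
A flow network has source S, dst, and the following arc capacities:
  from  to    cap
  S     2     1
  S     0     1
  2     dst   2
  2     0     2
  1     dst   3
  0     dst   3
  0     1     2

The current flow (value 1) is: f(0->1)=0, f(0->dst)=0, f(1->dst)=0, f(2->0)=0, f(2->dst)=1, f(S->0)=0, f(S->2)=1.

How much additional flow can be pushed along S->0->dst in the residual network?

Residual capacities along the path: S->0: 1, 0->dst: 3.
Minimum is 1.

1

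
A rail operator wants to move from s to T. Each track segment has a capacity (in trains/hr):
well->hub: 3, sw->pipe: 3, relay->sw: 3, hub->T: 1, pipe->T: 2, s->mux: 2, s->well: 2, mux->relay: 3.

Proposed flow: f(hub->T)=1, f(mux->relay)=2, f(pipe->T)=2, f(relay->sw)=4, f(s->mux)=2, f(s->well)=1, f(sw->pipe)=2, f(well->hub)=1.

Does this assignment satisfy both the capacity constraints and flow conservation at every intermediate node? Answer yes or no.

Capacity violated on relay->sw: flow 4 > capacity 3.

No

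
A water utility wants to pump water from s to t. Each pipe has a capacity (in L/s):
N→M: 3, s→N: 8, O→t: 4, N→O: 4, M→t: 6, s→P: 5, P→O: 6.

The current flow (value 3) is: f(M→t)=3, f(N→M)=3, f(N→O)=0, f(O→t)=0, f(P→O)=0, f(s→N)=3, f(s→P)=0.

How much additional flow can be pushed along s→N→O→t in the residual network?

Residual capacities along the path: s→N: 5, N→O: 4, O→t: 4.
Minimum is 4.

4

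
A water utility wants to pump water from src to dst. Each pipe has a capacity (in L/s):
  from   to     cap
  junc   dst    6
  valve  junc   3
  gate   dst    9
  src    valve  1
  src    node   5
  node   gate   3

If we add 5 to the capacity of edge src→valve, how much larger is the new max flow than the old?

Original max flow = 4.
After raising cap(src→valve), augmenting paths through that edge carry 2 more units.
New max flow = 6. Increase = 2.

2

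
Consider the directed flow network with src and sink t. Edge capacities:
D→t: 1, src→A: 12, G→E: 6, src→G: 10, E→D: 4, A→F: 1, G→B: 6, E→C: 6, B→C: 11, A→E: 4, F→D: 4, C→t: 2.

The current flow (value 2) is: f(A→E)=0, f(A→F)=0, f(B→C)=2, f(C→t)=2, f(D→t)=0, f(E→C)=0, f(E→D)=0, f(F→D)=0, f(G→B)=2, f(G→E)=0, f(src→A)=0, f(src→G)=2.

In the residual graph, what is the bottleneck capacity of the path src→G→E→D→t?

1

Residual capacities along the path: src→G: 8, G→E: 6, E→D: 4, D→t: 1.
Minimum is 1.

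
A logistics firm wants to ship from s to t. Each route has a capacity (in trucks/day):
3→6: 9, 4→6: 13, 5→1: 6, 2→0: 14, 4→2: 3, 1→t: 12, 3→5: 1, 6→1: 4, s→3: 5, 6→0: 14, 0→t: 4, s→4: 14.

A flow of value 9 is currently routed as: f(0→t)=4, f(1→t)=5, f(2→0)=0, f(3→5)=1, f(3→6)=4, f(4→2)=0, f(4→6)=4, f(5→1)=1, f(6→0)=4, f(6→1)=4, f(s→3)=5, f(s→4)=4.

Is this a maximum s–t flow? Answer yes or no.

Residual reachable from s: {0, 2, 3, 4, 6, s}; t is not reachable.
Saturated cut: 3→5, 6→1, 0→t with total capacity 9 = current flow value. Flow is maximum.

Yes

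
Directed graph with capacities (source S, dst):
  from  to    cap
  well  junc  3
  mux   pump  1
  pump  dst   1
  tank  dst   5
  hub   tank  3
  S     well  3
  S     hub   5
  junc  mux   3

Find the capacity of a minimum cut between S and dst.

Max flow = 4 (via 2 augmenting paths).
In the residual at optimum, the set reachable from S is {S, hub, junc, mux, well}.
Cut edges: mux→pump (cap 1), hub→tank (cap 3). Sum = 4.

4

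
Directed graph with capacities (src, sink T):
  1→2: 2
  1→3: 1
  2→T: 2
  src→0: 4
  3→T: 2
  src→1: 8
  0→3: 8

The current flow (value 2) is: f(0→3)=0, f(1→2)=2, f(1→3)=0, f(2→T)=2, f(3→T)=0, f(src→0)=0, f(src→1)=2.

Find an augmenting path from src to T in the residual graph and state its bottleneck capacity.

src→1→3→T, bottleneck 1

Residual along src→1→3→T: src→1: 6, 1→3: 1, 3→T: 2.
Bottleneck = min = 1.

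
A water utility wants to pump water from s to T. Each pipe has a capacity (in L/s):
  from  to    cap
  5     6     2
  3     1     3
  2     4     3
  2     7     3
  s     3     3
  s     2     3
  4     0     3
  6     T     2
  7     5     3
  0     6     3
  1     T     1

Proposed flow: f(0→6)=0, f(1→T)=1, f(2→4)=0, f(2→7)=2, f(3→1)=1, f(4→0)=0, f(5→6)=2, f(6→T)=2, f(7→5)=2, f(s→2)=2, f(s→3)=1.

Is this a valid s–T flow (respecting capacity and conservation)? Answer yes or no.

Every edge has 0 ≤ f(e) ≤ cap(e).
At each intermediate node, inflow equals outflow.

Yes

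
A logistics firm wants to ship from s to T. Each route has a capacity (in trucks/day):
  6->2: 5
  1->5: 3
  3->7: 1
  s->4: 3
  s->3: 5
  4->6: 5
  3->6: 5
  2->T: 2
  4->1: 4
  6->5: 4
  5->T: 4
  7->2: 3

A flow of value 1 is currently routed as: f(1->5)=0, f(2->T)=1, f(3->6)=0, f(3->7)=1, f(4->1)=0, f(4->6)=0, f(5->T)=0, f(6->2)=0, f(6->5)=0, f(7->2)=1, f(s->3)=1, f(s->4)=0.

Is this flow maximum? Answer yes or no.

Residual path s->3->6->2->T has bottleneck 1 > 0.
Pushing 1 along it raises the flow to 2, so the given flow is not maximum.

No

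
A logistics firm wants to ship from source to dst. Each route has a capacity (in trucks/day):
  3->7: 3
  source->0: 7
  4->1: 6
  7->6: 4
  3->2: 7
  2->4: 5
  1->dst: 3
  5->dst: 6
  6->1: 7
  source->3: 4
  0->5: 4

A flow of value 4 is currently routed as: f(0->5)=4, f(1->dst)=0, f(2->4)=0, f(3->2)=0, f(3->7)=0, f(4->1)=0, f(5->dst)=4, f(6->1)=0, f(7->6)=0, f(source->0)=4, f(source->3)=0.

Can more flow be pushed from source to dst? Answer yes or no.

Residual path source->3->7->6->1->dst has bottleneck 3 > 0.
Pushing 3 along it raises the flow to 7, so the given flow is not maximum.

Yes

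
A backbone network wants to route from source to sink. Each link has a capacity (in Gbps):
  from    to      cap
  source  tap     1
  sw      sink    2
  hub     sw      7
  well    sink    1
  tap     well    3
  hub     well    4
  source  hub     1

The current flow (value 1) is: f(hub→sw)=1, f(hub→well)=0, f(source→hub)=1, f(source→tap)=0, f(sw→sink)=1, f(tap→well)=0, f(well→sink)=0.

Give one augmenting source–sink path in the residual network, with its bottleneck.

source→tap→well→sink, bottleneck 1

Residual along source→tap→well→sink: source→tap: 1, tap→well: 3, well→sink: 1.
Bottleneck = min = 1.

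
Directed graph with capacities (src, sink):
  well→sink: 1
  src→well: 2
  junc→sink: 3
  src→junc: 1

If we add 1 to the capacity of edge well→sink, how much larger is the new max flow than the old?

Original max flow = 2.
After raising cap(well→sink), augmenting paths through that edge carry 1 more unit.
New max flow = 3. Increase = 1.

1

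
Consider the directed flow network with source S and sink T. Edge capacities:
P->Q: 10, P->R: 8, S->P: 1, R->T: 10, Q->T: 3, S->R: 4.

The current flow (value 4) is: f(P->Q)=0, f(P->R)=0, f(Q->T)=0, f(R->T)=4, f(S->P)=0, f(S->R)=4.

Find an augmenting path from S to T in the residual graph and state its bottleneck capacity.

Residual along S->P->Q->T: S->P: 1, P->Q: 10, Q->T: 3.
Bottleneck = min = 1.

S->P->Q->T, bottleneck 1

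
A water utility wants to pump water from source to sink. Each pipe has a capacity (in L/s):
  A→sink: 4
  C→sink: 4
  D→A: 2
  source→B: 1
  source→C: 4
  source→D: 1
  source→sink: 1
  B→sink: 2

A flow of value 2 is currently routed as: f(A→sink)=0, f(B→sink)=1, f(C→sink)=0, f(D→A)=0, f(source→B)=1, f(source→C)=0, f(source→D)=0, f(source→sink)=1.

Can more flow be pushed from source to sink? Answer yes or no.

Yes

Residual path source→C→sink has bottleneck 4 > 0.
Pushing 4 along it raises the flow to 6, so the given flow is not maximum.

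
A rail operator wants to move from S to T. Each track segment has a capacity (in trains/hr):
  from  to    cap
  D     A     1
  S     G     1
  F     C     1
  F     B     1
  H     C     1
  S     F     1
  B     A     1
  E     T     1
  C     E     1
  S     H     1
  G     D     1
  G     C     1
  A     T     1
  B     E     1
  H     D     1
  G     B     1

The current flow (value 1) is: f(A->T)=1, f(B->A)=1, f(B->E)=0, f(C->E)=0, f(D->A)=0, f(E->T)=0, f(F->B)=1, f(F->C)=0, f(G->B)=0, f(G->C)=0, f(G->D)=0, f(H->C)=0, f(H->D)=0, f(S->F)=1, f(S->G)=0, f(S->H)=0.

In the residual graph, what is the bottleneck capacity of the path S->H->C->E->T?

1

Residual capacities along the path: S->H: 1, H->C: 1, C->E: 1, E->T: 1.
Minimum is 1.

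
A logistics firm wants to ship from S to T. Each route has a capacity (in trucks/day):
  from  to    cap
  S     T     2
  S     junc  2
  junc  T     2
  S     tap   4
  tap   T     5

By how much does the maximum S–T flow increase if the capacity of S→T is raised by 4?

4

Original max flow = 8.
After raising cap(S→T), augmenting paths through that edge carry 4 more units.
New max flow = 12. Increase = 4.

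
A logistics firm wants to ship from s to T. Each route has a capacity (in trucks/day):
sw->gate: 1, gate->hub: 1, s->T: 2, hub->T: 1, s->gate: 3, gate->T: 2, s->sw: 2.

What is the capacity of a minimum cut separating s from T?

Max flow = 5 (via 3 augmenting paths).
In the residual at optimum, the set reachable from s is {gate, s, sw}.
Cut edges: s->T (cap 2), gate->hub (cap 1), gate->T (cap 2). Sum = 5.

5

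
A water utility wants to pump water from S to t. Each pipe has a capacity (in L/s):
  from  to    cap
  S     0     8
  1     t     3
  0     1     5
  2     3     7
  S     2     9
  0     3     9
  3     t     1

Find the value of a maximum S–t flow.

4

Augment S→0→1→t: bottleneck 3. Total 3.
Augment S→0→3→t: bottleneck 1. Total 4.
No augmenting path remains in the residual graph.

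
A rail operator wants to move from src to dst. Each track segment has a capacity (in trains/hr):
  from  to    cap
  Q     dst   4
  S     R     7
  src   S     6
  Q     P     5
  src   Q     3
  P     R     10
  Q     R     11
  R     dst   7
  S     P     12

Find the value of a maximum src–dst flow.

Augment src->Q->dst: bottleneck 3. Total 3.
Augment src->S->R->dst: bottleneck 6. Total 9.
No augmenting path remains in the residual graph.

9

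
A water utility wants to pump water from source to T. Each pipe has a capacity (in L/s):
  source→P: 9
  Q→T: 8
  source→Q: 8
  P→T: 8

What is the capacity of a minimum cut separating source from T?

Max flow = 16 (via 2 augmenting paths).
In the residual at optimum, the set reachable from source is {P, source}.
Cut edges: source→Q (cap 8), P→T (cap 8). Sum = 16.

16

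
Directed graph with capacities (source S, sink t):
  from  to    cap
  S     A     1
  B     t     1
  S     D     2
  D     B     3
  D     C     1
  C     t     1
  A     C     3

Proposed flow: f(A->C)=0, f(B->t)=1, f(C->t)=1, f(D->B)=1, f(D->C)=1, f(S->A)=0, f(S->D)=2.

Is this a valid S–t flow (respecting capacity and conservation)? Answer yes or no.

Yes

Every edge has 0 ≤ f(e) ≤ cap(e).
At each intermediate node, inflow equals outflow.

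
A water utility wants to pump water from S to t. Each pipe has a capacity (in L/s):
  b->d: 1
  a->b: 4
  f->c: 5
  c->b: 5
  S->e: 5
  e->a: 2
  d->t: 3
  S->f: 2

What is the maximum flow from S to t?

1

Augment S->e->a->b->d->t: bottleneck 1. Total 1.
No augmenting path remains in the residual graph.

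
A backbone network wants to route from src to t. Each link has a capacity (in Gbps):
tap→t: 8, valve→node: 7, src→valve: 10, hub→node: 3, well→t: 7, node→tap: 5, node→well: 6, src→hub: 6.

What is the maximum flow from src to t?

Augment src→valve→node→tap→t: bottleneck 5. Total 5.
Augment src→valve→node→well→t: bottleneck 2. Total 7.
Augment src→hub→node→well→t: bottleneck 3. Total 10.
No augmenting path remains in the residual graph.

10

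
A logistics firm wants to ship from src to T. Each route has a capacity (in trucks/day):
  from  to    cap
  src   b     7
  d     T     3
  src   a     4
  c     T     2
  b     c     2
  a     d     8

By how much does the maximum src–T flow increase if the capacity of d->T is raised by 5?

1

Original max flow = 5.
After raising cap(d->T), augmenting paths through that edge carry 1 more unit.
New max flow = 6. Increase = 1.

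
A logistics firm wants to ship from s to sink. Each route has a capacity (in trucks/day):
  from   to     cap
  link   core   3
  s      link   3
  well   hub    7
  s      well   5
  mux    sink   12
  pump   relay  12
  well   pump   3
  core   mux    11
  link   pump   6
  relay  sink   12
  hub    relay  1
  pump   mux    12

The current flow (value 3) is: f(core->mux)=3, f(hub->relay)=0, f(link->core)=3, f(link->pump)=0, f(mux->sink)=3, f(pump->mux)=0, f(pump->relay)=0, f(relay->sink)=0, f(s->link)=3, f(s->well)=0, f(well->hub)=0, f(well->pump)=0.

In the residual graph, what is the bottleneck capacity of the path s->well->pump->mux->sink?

3

Residual capacities along the path: s->well: 5, well->pump: 3, pump->mux: 12, mux->sink: 9.
Minimum is 3.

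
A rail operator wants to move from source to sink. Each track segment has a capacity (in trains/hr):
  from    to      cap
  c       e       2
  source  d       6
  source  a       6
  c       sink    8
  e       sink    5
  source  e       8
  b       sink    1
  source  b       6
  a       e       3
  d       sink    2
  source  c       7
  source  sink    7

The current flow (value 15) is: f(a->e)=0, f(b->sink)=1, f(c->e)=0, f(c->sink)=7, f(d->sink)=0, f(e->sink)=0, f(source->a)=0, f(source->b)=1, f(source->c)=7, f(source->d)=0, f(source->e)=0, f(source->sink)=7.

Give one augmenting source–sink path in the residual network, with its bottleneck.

Residual along source->e->sink: source->e: 8, e->sink: 5.
Bottleneck = min = 5.

source->e->sink, bottleneck 5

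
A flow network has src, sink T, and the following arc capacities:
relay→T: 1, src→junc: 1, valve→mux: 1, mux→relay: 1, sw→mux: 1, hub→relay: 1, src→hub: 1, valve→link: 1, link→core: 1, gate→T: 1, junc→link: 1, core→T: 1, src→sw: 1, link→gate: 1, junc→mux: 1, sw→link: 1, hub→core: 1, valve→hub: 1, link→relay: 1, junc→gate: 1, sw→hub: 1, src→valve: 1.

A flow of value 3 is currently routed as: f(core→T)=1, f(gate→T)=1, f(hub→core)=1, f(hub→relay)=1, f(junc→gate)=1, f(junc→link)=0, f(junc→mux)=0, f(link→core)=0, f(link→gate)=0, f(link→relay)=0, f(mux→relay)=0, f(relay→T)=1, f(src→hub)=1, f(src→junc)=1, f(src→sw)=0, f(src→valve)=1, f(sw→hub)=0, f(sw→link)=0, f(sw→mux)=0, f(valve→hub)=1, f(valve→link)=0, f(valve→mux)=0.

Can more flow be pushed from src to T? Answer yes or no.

Residual reachable from src: {core, gate, hub, junc, link, mux, relay, src, sw, valve}; T is not reachable.
Saturated cut: gate→T, relay→T, core→T with total capacity 3 = current flow value. Flow is maximum.

No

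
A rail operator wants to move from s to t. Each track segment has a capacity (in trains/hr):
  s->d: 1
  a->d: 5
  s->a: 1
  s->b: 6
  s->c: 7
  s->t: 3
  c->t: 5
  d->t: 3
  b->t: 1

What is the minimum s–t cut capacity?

11

Max flow = 11 (via 5 augmenting paths).
In the residual at optimum, the set reachable from s is {b, c, s}.
Cut edges: s->a (cap 1), s->d (cap 1), s->t (cap 3), b->t (cap 1), c->t (cap 5). Sum = 11.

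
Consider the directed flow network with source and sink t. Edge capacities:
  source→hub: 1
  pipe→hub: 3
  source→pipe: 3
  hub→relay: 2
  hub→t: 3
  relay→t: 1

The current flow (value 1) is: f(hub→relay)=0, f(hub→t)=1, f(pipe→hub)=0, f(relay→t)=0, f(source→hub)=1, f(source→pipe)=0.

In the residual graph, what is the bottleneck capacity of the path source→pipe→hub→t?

Residual capacities along the path: source→pipe: 3, pipe→hub: 3, hub→t: 2.
Minimum is 2.

2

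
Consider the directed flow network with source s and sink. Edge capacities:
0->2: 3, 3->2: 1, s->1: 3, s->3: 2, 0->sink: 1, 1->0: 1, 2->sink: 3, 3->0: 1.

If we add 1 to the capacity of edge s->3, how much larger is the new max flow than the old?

0

Original max flow = 3.
Even with extra capacity on s->3, another cut of capacity 3 remains binding.
New max flow = 3. Increase = 0.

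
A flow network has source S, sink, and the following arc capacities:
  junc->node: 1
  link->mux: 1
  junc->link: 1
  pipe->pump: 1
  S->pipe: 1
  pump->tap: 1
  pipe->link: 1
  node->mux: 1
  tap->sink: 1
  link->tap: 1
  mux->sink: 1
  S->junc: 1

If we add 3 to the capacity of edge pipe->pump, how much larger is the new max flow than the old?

0

Original max flow = 2.
Edge pipe->pump does not cross the min cut (source side {S}), so extra capacity there cannot help.
New max flow = 2. Increase = 0.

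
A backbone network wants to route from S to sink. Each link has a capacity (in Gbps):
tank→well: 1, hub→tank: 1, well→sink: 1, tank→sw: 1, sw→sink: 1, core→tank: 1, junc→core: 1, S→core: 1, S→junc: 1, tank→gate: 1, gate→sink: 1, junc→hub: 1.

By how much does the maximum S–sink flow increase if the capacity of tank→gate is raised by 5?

Original max flow = 2.
Edge tank→gate does not cross the min cut (source side {S}), so extra capacity there cannot help.
New max flow = 2. Increase = 0.

0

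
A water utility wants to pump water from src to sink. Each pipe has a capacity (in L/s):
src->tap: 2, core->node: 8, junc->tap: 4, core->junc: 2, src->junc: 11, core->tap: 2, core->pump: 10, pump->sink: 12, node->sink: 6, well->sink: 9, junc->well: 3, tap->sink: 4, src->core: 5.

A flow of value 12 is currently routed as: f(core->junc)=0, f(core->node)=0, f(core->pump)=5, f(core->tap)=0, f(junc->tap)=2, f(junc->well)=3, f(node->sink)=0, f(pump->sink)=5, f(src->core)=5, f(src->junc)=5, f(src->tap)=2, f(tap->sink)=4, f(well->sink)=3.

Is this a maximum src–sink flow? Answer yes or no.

Residual reachable from src: {junc, src, tap}; sink is not reachable.
Saturated cut: src->core, junc->well, tap->sink with total capacity 12 = current flow value. Flow is maximum.

Yes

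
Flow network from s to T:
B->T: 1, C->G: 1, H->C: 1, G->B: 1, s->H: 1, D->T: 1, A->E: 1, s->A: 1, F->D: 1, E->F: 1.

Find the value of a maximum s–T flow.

2

Augment s->H->C->G->B->T: bottleneck 1. Total 1.
Augment s->A->E->F->D->T: bottleneck 1. Total 2.
No augmenting path remains in the residual graph.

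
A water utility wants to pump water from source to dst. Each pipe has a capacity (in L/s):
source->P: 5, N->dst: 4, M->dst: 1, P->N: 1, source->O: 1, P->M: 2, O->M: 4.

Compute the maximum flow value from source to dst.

2

Augment source->O->M->dst: bottleneck 1. Total 1.
Augment source->P->N->dst: bottleneck 1. Total 2.
No augmenting path remains in the residual graph.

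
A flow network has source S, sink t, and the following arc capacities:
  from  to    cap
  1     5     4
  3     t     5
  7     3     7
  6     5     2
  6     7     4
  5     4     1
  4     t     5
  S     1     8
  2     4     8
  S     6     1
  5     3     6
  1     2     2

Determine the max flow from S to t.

Augment S→1→2→4→t: bottleneck 2. Total 2.
Augment S→1→5→4→t: bottleneck 1. Total 3.
Augment S→1→5→3→t: bottleneck 3. Total 6.
Augment S→6→5→3→t: bottleneck 1. Total 7.
No augmenting path remains in the residual graph.

7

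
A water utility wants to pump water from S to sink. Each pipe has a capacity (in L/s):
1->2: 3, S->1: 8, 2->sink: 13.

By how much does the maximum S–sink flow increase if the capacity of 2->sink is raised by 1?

0

Original max flow = 3.
Edge 2->sink does not cross the min cut (source side {1, S}), so extra capacity there cannot help.
New max flow = 3. Increase = 0.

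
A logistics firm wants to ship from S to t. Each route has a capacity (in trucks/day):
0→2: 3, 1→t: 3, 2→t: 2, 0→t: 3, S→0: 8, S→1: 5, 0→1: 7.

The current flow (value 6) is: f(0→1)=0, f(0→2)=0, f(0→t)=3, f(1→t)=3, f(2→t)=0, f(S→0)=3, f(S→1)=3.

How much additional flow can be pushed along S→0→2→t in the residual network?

Residual capacities along the path: S→0: 5, 0→2: 3, 2→t: 2.
Minimum is 2.

2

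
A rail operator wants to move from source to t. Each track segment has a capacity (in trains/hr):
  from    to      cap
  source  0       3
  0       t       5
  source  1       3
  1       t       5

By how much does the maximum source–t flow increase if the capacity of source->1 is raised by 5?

2

Original max flow = 6.
After raising cap(source->1), augmenting paths through that edge carry 2 more units.
New max flow = 8. Increase = 2.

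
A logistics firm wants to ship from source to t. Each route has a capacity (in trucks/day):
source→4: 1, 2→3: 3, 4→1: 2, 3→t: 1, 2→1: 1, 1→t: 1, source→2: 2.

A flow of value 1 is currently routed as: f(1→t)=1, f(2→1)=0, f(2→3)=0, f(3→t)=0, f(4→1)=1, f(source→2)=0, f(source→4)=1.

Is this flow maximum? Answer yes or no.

Residual path source→2→3→t has bottleneck 1 > 0.
Pushing 1 along it raises the flow to 2, so the given flow is not maximum.

No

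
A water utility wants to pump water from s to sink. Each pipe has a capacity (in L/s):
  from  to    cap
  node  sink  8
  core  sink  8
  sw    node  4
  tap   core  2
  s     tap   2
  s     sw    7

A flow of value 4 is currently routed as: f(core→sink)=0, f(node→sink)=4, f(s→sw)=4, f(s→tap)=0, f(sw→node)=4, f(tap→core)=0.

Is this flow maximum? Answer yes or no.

No

Residual path s→tap→core→sink has bottleneck 2 > 0.
Pushing 2 along it raises the flow to 6, so the given flow is not maximum.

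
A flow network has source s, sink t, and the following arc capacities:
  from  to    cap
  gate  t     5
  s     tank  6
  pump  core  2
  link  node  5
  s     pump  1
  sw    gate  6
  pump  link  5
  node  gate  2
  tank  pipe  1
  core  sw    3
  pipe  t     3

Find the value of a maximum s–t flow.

2

Augment s→tank→pipe→t: bottleneck 1. Total 1.
Augment s→pump→core→sw→gate→t: bottleneck 1. Total 2.
No augmenting path remains in the residual graph.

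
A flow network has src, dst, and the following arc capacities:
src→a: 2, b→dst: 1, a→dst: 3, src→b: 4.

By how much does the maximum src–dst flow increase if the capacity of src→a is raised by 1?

1

Original max flow = 3.
After raising cap(src→a), augmenting paths through that edge carry 1 more unit.
New max flow = 4. Increase = 1.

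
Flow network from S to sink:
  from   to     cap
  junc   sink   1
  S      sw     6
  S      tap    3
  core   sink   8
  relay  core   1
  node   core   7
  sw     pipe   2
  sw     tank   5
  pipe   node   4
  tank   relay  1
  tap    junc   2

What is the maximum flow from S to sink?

Augment S→tap→junc→sink: bottleneck 1. Total 1.
Augment S→sw→pipe→node→core→sink: bottleneck 2. Total 3.
Augment S→sw→tank→relay→core→sink: bottleneck 1. Total 4.
No augmenting path remains in the residual graph.

4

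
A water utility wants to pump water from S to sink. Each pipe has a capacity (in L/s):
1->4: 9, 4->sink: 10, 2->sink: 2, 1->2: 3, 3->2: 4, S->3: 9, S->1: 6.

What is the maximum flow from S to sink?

Augment S->3->2->sink: bottleneck 2. Total 2.
Augment S->1->4->sink: bottleneck 6. Total 8.
No augmenting path remains in the residual graph.

8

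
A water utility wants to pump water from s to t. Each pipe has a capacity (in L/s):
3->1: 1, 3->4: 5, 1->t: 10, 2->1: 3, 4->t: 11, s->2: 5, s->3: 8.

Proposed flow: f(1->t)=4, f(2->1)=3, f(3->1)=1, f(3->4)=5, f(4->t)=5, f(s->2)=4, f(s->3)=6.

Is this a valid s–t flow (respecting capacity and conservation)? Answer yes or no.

Conservation fails at 2: inflow 4 ≠ outflow 3.

No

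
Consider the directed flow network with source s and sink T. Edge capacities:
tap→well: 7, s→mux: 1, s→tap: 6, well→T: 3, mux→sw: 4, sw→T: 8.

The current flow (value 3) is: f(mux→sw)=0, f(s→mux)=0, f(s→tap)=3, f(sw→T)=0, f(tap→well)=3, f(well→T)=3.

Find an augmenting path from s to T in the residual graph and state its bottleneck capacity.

s→mux→sw→T, bottleneck 1

Residual along s→mux→sw→T: s→mux: 1, mux→sw: 4, sw→T: 8.
Bottleneck = min = 1.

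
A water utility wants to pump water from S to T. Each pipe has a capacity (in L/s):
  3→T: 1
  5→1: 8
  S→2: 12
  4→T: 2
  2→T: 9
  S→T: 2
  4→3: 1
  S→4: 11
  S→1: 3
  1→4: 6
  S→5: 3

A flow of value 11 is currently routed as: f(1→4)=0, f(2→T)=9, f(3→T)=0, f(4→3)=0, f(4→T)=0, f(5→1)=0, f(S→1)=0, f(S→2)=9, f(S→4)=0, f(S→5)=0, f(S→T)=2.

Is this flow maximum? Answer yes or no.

No

Residual path S→4→T has bottleneck 2 > 0.
Pushing 2 along it raises the flow to 13, so the given flow is not maximum.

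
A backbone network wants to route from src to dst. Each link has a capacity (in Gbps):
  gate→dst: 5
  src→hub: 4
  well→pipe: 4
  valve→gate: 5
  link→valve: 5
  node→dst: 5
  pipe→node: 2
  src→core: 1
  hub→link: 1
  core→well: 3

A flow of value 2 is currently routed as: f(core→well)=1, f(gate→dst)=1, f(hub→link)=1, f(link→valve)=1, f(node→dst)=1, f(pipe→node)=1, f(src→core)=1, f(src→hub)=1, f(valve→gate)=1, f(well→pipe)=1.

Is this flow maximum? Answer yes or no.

Residual reachable from src: {hub, src}; dst is not reachable.
Saturated cut: hub→link, src→core with total capacity 2 = current flow value. Flow is maximum.

Yes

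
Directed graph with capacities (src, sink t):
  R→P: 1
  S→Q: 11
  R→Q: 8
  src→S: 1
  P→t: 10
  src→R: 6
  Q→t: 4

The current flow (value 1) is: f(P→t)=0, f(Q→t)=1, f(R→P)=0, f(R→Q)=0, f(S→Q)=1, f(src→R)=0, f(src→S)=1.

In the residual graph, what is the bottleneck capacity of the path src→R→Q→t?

Residual capacities along the path: src→R: 6, R→Q: 8, Q→t: 3.
Minimum is 3.

3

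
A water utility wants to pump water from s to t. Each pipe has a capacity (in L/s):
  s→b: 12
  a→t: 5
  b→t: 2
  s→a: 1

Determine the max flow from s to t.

3

Augment s→b→t: bottleneck 2. Total 2.
Augment s→a→t: bottleneck 1. Total 3.
No augmenting path remains in the residual graph.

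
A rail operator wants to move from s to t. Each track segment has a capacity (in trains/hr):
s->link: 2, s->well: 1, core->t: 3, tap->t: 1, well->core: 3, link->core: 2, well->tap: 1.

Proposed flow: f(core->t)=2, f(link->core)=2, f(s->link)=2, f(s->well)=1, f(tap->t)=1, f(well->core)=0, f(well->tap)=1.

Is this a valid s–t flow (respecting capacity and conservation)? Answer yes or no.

Yes

Every edge has 0 ≤ f(e) ≤ cap(e).
At each intermediate node, inflow equals outflow.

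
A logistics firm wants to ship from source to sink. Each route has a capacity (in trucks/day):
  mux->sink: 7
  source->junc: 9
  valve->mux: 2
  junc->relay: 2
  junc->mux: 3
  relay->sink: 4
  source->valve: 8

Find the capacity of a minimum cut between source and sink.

7

Max flow = 7 (via 3 augmenting paths).
In the residual at optimum, the set reachable from source is {junc, source, valve}.
Cut edges: junc->relay (cap 2), junc->mux (cap 3), valve->mux (cap 2). Sum = 7.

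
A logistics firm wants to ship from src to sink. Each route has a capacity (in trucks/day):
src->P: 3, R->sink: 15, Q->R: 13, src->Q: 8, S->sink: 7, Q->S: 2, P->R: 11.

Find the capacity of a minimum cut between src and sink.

11

Max flow = 11 (via 2 augmenting paths).
In the residual at optimum, the set reachable from src is {src}.
Cut edges: src->P (cap 3), src->Q (cap 8). Sum = 11.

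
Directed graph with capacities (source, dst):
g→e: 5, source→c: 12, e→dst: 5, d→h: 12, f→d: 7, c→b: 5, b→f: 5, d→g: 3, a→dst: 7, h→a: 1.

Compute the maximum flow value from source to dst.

4

Augment source→c→b→f→d→g→e→dst: bottleneck 3. Total 3.
Augment source→c→b→f→d→h→a→dst: bottleneck 1. Total 4.
No augmenting path remains in the residual graph.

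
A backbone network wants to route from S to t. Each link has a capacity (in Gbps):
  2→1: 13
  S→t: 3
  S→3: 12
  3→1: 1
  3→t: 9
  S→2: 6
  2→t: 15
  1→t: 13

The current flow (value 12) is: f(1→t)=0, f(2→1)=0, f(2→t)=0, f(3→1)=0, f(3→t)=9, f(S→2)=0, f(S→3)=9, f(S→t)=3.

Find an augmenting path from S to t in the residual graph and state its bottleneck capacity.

S→2→t, bottleneck 6

Residual along S→2→t: S→2: 6, 2→t: 15.
Bottleneck = min = 6.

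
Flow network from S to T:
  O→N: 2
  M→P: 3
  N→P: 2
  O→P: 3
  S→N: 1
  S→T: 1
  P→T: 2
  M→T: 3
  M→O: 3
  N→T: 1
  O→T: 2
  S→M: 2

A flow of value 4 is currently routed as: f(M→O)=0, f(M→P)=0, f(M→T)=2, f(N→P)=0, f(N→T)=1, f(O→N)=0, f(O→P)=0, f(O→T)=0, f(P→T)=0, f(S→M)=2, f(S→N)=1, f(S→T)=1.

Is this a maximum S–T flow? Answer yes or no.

Yes

Residual reachable from S: {S}; T is not reachable.
Saturated cut: S→M, S→N, S→T with total capacity 4 = current flow value. Flow is maximum.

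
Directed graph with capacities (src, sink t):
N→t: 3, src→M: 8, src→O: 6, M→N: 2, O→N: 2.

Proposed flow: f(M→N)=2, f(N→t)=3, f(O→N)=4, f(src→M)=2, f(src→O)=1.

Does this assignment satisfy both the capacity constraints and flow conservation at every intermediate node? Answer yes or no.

No

Capacity violated on O→N: flow 4 > capacity 2.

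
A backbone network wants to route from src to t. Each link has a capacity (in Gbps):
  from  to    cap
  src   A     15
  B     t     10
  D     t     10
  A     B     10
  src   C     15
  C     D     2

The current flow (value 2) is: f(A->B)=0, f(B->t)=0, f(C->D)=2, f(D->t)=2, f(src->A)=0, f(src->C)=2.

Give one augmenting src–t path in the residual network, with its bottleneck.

src->A->B->t, bottleneck 10

Residual along src->A->B->t: src->A: 15, A->B: 10, B->t: 10.
Bottleneck = min = 10.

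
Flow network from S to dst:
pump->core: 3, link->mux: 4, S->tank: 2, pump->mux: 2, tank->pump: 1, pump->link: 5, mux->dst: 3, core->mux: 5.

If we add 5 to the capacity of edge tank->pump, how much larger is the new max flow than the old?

1

Original max flow = 1.
After raising cap(tank->pump), augmenting paths through that edge carry 1 more unit.
New max flow = 2. Increase = 1.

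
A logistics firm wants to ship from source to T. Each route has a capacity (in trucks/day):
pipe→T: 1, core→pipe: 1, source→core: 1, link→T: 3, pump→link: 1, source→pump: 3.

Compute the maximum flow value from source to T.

2

Augment source→core→pipe→T: bottleneck 1. Total 1.
Augment source→pump→link→T: bottleneck 1. Total 2.
No augmenting path remains in the residual graph.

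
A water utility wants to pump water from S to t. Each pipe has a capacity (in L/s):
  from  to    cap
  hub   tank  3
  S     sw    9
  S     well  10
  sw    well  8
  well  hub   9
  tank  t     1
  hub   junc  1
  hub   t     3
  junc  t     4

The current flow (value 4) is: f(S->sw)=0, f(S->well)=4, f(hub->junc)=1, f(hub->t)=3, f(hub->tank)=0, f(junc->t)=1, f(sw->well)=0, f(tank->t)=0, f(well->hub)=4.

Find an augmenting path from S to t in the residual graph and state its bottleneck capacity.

Residual along S->well->hub->tank->t: S->well: 6, well->hub: 5, hub->tank: 3, tank->t: 1.
Bottleneck = min = 1.

S->well->hub->tank->t, bottleneck 1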